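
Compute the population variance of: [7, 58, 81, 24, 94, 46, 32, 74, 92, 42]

798

Step 1: Compute the mean: (7 + 58 + 81 + 24 + 94 + 46 + 32 + 74 + 92 + 42) / 10 = 55
Step 2: Compute squared deviations from the mean:
  (7 - 55)^2 = 2304
  (58 - 55)^2 = 9
  (81 - 55)^2 = 676
  (24 - 55)^2 = 961
  (94 - 55)^2 = 1521
  (46 - 55)^2 = 81
  (32 - 55)^2 = 529
  (74 - 55)^2 = 361
  (92 - 55)^2 = 1369
  (42 - 55)^2 = 169
Step 3: Sum of squared deviations = 7980
Step 4: Population variance = 7980 / 10 = 798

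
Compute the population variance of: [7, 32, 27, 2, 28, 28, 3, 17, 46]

197.4321

Step 1: Compute the mean: (7 + 32 + 27 + 2 + 28 + 28 + 3 + 17 + 46) / 9 = 21.1111
Step 2: Compute squared deviations from the mean:
  (7 - 21.1111)^2 = 199.1235
  (32 - 21.1111)^2 = 118.5679
  (27 - 21.1111)^2 = 34.679
  (2 - 21.1111)^2 = 365.2346
  (28 - 21.1111)^2 = 47.4568
  (28 - 21.1111)^2 = 47.4568
  (3 - 21.1111)^2 = 328.0123
  (17 - 21.1111)^2 = 16.9012
  (46 - 21.1111)^2 = 619.4568
Step 3: Sum of squared deviations = 1776.8889
Step 4: Population variance = 1776.8889 / 9 = 197.4321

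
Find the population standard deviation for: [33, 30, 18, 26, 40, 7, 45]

11.9864

Step 1: Compute the mean: 28.4286
Step 2: Sum of squared deviations from the mean: 1005.7143
Step 3: Population variance = 1005.7143 / 7 = 143.6735
Step 4: Standard deviation = sqrt(143.6735) = 11.9864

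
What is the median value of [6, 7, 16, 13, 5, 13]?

10

Step 1: Sort the data in ascending order: [5, 6, 7, 13, 13, 16]
Step 2: The number of values is n = 6.
Step 3: Since n is even, the median is the average of positions 3 and 4:
  Median = (7 + 13) / 2 = 10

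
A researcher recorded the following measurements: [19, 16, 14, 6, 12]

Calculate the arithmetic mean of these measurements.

13.4

Step 1: Sum all values: 19 + 16 + 14 + 6 + 12 = 67
Step 2: Count the number of values: n = 5
Step 3: Mean = sum / n = 67 / 5 = 13.4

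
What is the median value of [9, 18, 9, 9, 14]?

9

Step 1: Sort the data in ascending order: [9, 9, 9, 14, 18]
Step 2: The number of values is n = 5.
Step 3: Since n is odd, the median is the middle value at position 3: 9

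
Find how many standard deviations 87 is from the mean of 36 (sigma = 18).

2.8333

Step 1: Recall the z-score formula: z = (x - mu) / sigma
Step 2: Substitute values: z = (87 - 36) / 18
Step 3: z = 51 / 18 = 2.8333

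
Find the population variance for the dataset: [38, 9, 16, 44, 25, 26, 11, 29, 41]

146.0247

Step 1: Compute the mean: (38 + 9 + 16 + 44 + 25 + 26 + 11 + 29 + 41) / 9 = 26.5556
Step 2: Compute squared deviations from the mean:
  (38 - 26.5556)^2 = 130.9753
  (9 - 26.5556)^2 = 308.1975
  (16 - 26.5556)^2 = 111.4198
  (44 - 26.5556)^2 = 304.3086
  (25 - 26.5556)^2 = 2.4198
  (26 - 26.5556)^2 = 0.3086
  (11 - 26.5556)^2 = 241.9753
  (29 - 26.5556)^2 = 5.9753
  (41 - 26.5556)^2 = 208.642
Step 3: Sum of squared deviations = 1314.2222
Step 4: Population variance = 1314.2222 / 9 = 146.0247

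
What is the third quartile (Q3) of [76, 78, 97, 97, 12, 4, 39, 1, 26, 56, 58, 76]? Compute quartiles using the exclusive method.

77.5

Step 1: Sort the data: [1, 4, 12, 26, 39, 56, 58, 76, 76, 78, 97, 97]
Step 2: n = 12
Step 3: Using the exclusive quartile method:
  Q1 = 15.5
  Q2 (median) = 57
  Q3 = 77.5
  IQR = Q3 - Q1 = 77.5 - 15.5 = 62
Step 4: Q3 = 77.5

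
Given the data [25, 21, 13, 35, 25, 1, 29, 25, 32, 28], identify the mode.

25

Step 1: Count the frequency of each value:
  1: appears 1 time(s)
  13: appears 1 time(s)
  21: appears 1 time(s)
  25: appears 3 time(s)
  28: appears 1 time(s)
  29: appears 1 time(s)
  32: appears 1 time(s)
  35: appears 1 time(s)
Step 2: The value 25 appears most frequently (3 times).
Step 3: Mode = 25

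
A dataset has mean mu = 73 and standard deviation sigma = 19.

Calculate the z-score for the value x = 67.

-0.3158

Step 1: Recall the z-score formula: z = (x - mu) / sigma
Step 2: Substitute values: z = (67 - 73) / 19
Step 3: z = -6 / 19 = -0.3158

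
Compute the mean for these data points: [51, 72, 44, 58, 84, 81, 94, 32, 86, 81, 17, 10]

59.1667

Step 1: Sum all values: 51 + 72 + 44 + 58 + 84 + 81 + 94 + 32 + 86 + 81 + 17 + 10 = 710
Step 2: Count the number of values: n = 12
Step 3: Mean = sum / n = 710 / 12 = 59.1667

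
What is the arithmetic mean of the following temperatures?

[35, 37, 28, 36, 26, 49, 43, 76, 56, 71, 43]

45.4545

Step 1: Sum all values: 35 + 37 + 28 + 36 + 26 + 49 + 43 + 76 + 56 + 71 + 43 = 500
Step 2: Count the number of values: n = 11
Step 3: Mean = sum / n = 500 / 11 = 45.4545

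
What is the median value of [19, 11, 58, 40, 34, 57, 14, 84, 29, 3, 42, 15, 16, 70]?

31.5

Step 1: Sort the data in ascending order: [3, 11, 14, 15, 16, 19, 29, 34, 40, 42, 57, 58, 70, 84]
Step 2: The number of values is n = 14.
Step 3: Since n is even, the median is the average of positions 7 and 8:
  Median = (29 + 34) / 2 = 31.5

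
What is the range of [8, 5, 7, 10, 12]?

7

Step 1: Identify the maximum value: max = 12
Step 2: Identify the minimum value: min = 5
Step 3: Range = max - min = 12 - 5 = 7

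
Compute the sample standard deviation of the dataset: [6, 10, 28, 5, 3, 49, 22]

16.7218

Step 1: Compute the mean: 17.5714
Step 2: Sum of squared deviations from the mean: 1677.7143
Step 3: Sample variance = 1677.7143 / 6 = 279.619
Step 4: Standard deviation = sqrt(279.619) = 16.7218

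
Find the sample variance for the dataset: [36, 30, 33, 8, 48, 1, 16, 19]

244.4107

Step 1: Compute the mean: (36 + 30 + 33 + 8 + 48 + 1 + 16 + 19) / 8 = 23.875
Step 2: Compute squared deviations from the mean:
  (36 - 23.875)^2 = 147.0156
  (30 - 23.875)^2 = 37.5156
  (33 - 23.875)^2 = 83.2656
  (8 - 23.875)^2 = 252.0156
  (48 - 23.875)^2 = 582.0156
  (1 - 23.875)^2 = 523.2656
  (16 - 23.875)^2 = 62.0156
  (19 - 23.875)^2 = 23.7656
Step 3: Sum of squared deviations = 1710.875
Step 4: Sample variance = 1710.875 / 7 = 244.4107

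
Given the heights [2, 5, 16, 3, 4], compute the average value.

6

Step 1: Sum all values: 2 + 5 + 16 + 3 + 4 = 30
Step 2: Count the number of values: n = 5
Step 3: Mean = sum / n = 30 / 5 = 6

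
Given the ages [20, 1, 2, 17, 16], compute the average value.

11.2

Step 1: Sum all values: 20 + 1 + 2 + 17 + 16 = 56
Step 2: Count the number of values: n = 5
Step 3: Mean = sum / n = 56 / 5 = 11.2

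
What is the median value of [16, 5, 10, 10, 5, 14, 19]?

10

Step 1: Sort the data in ascending order: [5, 5, 10, 10, 14, 16, 19]
Step 2: The number of values is n = 7.
Step 3: Since n is odd, the median is the middle value at position 4: 10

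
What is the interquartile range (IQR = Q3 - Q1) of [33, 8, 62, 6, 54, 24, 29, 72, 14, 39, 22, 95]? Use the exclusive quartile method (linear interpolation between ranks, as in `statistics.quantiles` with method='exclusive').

44

Step 1: Sort the data: [6, 8, 14, 22, 24, 29, 33, 39, 54, 62, 72, 95]
Step 2: n = 12
Step 3: Using the exclusive quartile method:
  Q1 = 16
  Q2 (median) = 31
  Q3 = 60
  IQR = Q3 - Q1 = 60 - 16 = 44
Step 4: IQR = 44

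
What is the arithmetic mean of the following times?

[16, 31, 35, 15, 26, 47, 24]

27.7143

Step 1: Sum all values: 16 + 31 + 35 + 15 + 26 + 47 + 24 = 194
Step 2: Count the number of values: n = 7
Step 3: Mean = sum / n = 194 / 7 = 27.7143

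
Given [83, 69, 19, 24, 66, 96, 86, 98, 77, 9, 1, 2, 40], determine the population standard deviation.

35.348

Step 1: Compute the mean: 51.5385
Step 2: Sum of squared deviations from the mean: 16243.2308
Step 3: Population variance = 16243.2308 / 13 = 1249.4793
Step 4: Standard deviation = sqrt(1249.4793) = 35.348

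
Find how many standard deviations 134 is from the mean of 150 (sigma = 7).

-2.2857

Step 1: Recall the z-score formula: z = (x - mu) / sigma
Step 2: Substitute values: z = (134 - 150) / 7
Step 3: z = -16 / 7 = -2.2857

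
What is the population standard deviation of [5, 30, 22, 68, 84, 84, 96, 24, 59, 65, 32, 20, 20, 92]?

30.2737

Step 1: Compute the mean: 50.0714
Step 2: Sum of squared deviations from the mean: 12830.9286
Step 3: Population variance = 12830.9286 / 14 = 916.4949
Step 4: Standard deviation = sqrt(916.4949) = 30.2737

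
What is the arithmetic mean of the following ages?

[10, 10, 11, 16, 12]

11.8

Step 1: Sum all values: 10 + 10 + 11 + 16 + 12 = 59
Step 2: Count the number of values: n = 5
Step 3: Mean = sum / n = 59 / 5 = 11.8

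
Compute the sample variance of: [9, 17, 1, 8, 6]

33.7

Step 1: Compute the mean: (9 + 17 + 1 + 8 + 6) / 5 = 8.2
Step 2: Compute squared deviations from the mean:
  (9 - 8.2)^2 = 0.64
  (17 - 8.2)^2 = 77.44
  (1 - 8.2)^2 = 51.84
  (8 - 8.2)^2 = 0.04
  (6 - 8.2)^2 = 4.84
Step 3: Sum of squared deviations = 134.8
Step 4: Sample variance = 134.8 / 4 = 33.7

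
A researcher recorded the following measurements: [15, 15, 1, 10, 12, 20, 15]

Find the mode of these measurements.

15

Step 1: Count the frequency of each value:
  1: appears 1 time(s)
  10: appears 1 time(s)
  12: appears 1 time(s)
  15: appears 3 time(s)
  20: appears 1 time(s)
Step 2: The value 15 appears most frequently (3 times).
Step 3: Mode = 15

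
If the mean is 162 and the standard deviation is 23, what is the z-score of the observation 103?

-2.5652

Step 1: Recall the z-score formula: z = (x - mu) / sigma
Step 2: Substitute values: z = (103 - 162) / 23
Step 3: z = -59 / 23 = -2.5652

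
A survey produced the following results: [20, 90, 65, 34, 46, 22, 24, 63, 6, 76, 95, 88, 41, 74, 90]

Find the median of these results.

63

Step 1: Sort the data in ascending order: [6, 20, 22, 24, 34, 41, 46, 63, 65, 74, 76, 88, 90, 90, 95]
Step 2: The number of values is n = 15.
Step 3: Since n is odd, the median is the middle value at position 8: 63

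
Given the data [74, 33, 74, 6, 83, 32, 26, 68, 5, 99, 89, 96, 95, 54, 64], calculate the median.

68

Step 1: Sort the data in ascending order: [5, 6, 26, 32, 33, 54, 64, 68, 74, 74, 83, 89, 95, 96, 99]
Step 2: The number of values is n = 15.
Step 3: Since n is odd, the median is the middle value at position 8: 68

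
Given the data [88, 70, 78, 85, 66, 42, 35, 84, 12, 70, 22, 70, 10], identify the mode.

70

Step 1: Count the frequency of each value:
  10: appears 1 time(s)
  12: appears 1 time(s)
  22: appears 1 time(s)
  35: appears 1 time(s)
  42: appears 1 time(s)
  66: appears 1 time(s)
  70: appears 3 time(s)
  78: appears 1 time(s)
  84: appears 1 time(s)
  85: appears 1 time(s)
  88: appears 1 time(s)
Step 2: The value 70 appears most frequently (3 times).
Step 3: Mode = 70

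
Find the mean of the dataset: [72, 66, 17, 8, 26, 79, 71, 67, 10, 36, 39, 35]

43.8333

Step 1: Sum all values: 72 + 66 + 17 + 8 + 26 + 79 + 71 + 67 + 10 + 36 + 39 + 35 = 526
Step 2: Count the number of values: n = 12
Step 3: Mean = sum / n = 526 / 12 = 43.8333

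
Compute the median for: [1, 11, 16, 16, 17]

16

Step 1: Sort the data in ascending order: [1, 11, 16, 16, 17]
Step 2: The number of values is n = 5.
Step 3: Since n is odd, the median is the middle value at position 3: 16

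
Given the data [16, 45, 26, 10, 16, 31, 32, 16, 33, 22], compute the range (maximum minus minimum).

35

Step 1: Identify the maximum value: max = 45
Step 2: Identify the minimum value: min = 10
Step 3: Range = max - min = 45 - 10 = 35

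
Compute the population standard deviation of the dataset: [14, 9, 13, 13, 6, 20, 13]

4.0305

Step 1: Compute the mean: 12.5714
Step 2: Sum of squared deviations from the mean: 113.7143
Step 3: Population variance = 113.7143 / 7 = 16.2449
Step 4: Standard deviation = sqrt(16.2449) = 4.0305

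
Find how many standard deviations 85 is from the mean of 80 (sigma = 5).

1

Step 1: Recall the z-score formula: z = (x - mu) / sigma
Step 2: Substitute values: z = (85 - 80) / 5
Step 3: z = 5 / 5 = 1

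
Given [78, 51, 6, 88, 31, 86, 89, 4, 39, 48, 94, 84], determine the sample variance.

1079.6061

Step 1: Compute the mean: (78 + 51 + 6 + 88 + 31 + 86 + 89 + 4 + 39 + 48 + 94 + 84) / 12 = 58.1667
Step 2: Compute squared deviations from the mean:
  (78 - 58.1667)^2 = 393.3611
  (51 - 58.1667)^2 = 51.3611
  (6 - 58.1667)^2 = 2721.3611
  (88 - 58.1667)^2 = 890.0278
  (31 - 58.1667)^2 = 738.0278
  (86 - 58.1667)^2 = 774.6944
  (89 - 58.1667)^2 = 950.6944
  (4 - 58.1667)^2 = 2934.0278
  (39 - 58.1667)^2 = 367.3611
  (48 - 58.1667)^2 = 103.3611
  (94 - 58.1667)^2 = 1284.0278
  (84 - 58.1667)^2 = 667.3611
Step 3: Sum of squared deviations = 11875.6667
Step 4: Sample variance = 11875.6667 / 11 = 1079.6061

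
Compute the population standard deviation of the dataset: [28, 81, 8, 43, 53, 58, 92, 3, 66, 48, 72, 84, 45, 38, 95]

27.2335

Step 1: Compute the mean: 54.2667
Step 2: Sum of squared deviations from the mean: 11124.9333
Step 3: Population variance = 11124.9333 / 15 = 741.6622
Step 4: Standard deviation = sqrt(741.6622) = 27.2335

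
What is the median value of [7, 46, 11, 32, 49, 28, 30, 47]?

31

Step 1: Sort the data in ascending order: [7, 11, 28, 30, 32, 46, 47, 49]
Step 2: The number of values is n = 8.
Step 3: Since n is even, the median is the average of positions 4 and 5:
  Median = (30 + 32) / 2 = 31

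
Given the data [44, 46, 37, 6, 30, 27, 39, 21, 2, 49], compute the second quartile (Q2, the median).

33.5

Step 1: Sort the data: [2, 6, 21, 27, 30, 37, 39, 44, 46, 49]
Step 2: n = 10
Step 3: Q2 is the median. Since n is even, it is the average of the values at positions 5 and 6:
  Q2 = (30 + 37) / 2 = 33.5
Step 4: Q2 = 33.5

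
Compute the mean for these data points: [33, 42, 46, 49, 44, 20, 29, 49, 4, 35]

35.1

Step 1: Sum all values: 33 + 42 + 46 + 49 + 44 + 20 + 29 + 49 + 4 + 35 = 351
Step 2: Count the number of values: n = 10
Step 3: Mean = sum / n = 351 / 10 = 35.1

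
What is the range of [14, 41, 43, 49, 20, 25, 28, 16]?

35

Step 1: Identify the maximum value: max = 49
Step 2: Identify the minimum value: min = 14
Step 3: Range = max - min = 49 - 14 = 35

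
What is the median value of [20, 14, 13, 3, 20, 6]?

13.5

Step 1: Sort the data in ascending order: [3, 6, 13, 14, 20, 20]
Step 2: The number of values is n = 6.
Step 3: Since n is even, the median is the average of positions 3 and 4:
  Median = (13 + 14) / 2 = 13.5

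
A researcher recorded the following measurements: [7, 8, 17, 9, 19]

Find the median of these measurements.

9

Step 1: Sort the data in ascending order: [7, 8, 9, 17, 19]
Step 2: The number of values is n = 5.
Step 3: Since n is odd, the median is the middle value at position 3: 9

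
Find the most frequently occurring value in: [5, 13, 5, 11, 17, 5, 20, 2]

5

Step 1: Count the frequency of each value:
  2: appears 1 time(s)
  5: appears 3 time(s)
  11: appears 1 time(s)
  13: appears 1 time(s)
  17: appears 1 time(s)
  20: appears 1 time(s)
Step 2: The value 5 appears most frequently (3 times).
Step 3: Mode = 5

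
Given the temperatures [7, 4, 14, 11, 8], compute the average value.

8.8

Step 1: Sum all values: 7 + 4 + 14 + 11 + 8 = 44
Step 2: Count the number of values: n = 5
Step 3: Mean = sum / n = 44 / 5 = 8.8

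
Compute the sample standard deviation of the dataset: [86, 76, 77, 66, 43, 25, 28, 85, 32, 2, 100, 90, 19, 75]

31.4782

Step 1: Compute the mean: 57.4286
Step 2: Sum of squared deviations from the mean: 12881.4286
Step 3: Sample variance = 12881.4286 / 13 = 990.8791
Step 4: Standard deviation = sqrt(990.8791) = 31.4782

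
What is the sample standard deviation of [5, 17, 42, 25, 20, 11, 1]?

13.7443

Step 1: Compute the mean: 17.2857
Step 2: Sum of squared deviations from the mean: 1133.4286
Step 3: Sample variance = 1133.4286 / 6 = 188.9048
Step 4: Standard deviation = sqrt(188.9048) = 13.7443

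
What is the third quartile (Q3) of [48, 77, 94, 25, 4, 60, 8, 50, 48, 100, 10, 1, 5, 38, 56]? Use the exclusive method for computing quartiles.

60

Step 1: Sort the data: [1, 4, 5, 8, 10, 25, 38, 48, 48, 50, 56, 60, 77, 94, 100]
Step 2: n = 15
Step 3: Using the exclusive quartile method:
  Q1 = 8
  Q2 (median) = 48
  Q3 = 60
  IQR = Q3 - Q1 = 60 - 8 = 52
Step 4: Q3 = 60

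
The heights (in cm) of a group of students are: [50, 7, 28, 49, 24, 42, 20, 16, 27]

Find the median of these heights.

27

Step 1: Sort the data in ascending order: [7, 16, 20, 24, 27, 28, 42, 49, 50]
Step 2: The number of values is n = 9.
Step 3: Since n is odd, the median is the middle value at position 5: 27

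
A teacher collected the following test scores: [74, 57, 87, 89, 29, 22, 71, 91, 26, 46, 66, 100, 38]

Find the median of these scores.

66

Step 1: Sort the data in ascending order: [22, 26, 29, 38, 46, 57, 66, 71, 74, 87, 89, 91, 100]
Step 2: The number of values is n = 13.
Step 3: Since n is odd, the median is the middle value at position 7: 66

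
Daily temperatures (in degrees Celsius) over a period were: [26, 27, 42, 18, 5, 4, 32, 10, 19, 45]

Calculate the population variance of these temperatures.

184.56

Step 1: Compute the mean: (26 + 27 + 42 + 18 + 5 + 4 + 32 + 10 + 19 + 45) / 10 = 22.8
Step 2: Compute squared deviations from the mean:
  (26 - 22.8)^2 = 10.24
  (27 - 22.8)^2 = 17.64
  (42 - 22.8)^2 = 368.64
  (18 - 22.8)^2 = 23.04
  (5 - 22.8)^2 = 316.84
  (4 - 22.8)^2 = 353.44
  (32 - 22.8)^2 = 84.64
  (10 - 22.8)^2 = 163.84
  (19 - 22.8)^2 = 14.44
  (45 - 22.8)^2 = 492.84
Step 3: Sum of squared deviations = 1845.6
Step 4: Population variance = 1845.6 / 10 = 184.56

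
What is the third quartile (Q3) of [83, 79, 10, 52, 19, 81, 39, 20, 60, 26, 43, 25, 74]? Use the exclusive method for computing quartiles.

76.5

Step 1: Sort the data: [10, 19, 20, 25, 26, 39, 43, 52, 60, 74, 79, 81, 83]
Step 2: n = 13
Step 3: Using the exclusive quartile method:
  Q1 = 22.5
  Q2 (median) = 43
  Q3 = 76.5
  IQR = Q3 - Q1 = 76.5 - 22.5 = 54
Step 4: Q3 = 76.5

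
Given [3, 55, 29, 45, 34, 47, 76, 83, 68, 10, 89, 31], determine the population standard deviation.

26.5534

Step 1: Compute the mean: 47.5
Step 2: Sum of squared deviations from the mean: 8461
Step 3: Population variance = 8461 / 12 = 705.0833
Step 4: Standard deviation = sqrt(705.0833) = 26.5534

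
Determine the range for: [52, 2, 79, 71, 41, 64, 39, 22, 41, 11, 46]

77

Step 1: Identify the maximum value: max = 79
Step 2: Identify the minimum value: min = 2
Step 3: Range = max - min = 79 - 2 = 77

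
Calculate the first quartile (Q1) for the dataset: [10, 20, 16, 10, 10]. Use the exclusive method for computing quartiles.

10

Step 1: Sort the data: [10, 10, 10, 16, 20]
Step 2: n = 5
Step 3: Using the exclusive quartile method:
  Q1 = 10
  Q2 (median) = 10
  Q3 = 18
  IQR = Q3 - Q1 = 18 - 10 = 8
Step 4: Q1 = 10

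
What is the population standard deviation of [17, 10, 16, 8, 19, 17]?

4.0311

Step 1: Compute the mean: 14.5
Step 2: Sum of squared deviations from the mean: 97.5
Step 3: Population variance = 97.5 / 6 = 16.25
Step 4: Standard deviation = sqrt(16.25) = 4.0311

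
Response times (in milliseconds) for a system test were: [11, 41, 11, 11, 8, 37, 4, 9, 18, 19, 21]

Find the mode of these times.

11

Step 1: Count the frequency of each value:
  4: appears 1 time(s)
  8: appears 1 time(s)
  9: appears 1 time(s)
  11: appears 3 time(s)
  18: appears 1 time(s)
  19: appears 1 time(s)
  21: appears 1 time(s)
  37: appears 1 time(s)
  41: appears 1 time(s)
Step 2: The value 11 appears most frequently (3 times).
Step 3: Mode = 11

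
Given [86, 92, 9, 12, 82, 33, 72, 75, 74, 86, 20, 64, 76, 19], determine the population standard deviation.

29.878

Step 1: Compute the mean: 57.1429
Step 2: Sum of squared deviations from the mean: 12497.7143
Step 3: Population variance = 12497.7143 / 14 = 892.6939
Step 4: Standard deviation = sqrt(892.6939) = 29.878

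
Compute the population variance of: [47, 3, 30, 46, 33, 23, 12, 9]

240.7344

Step 1: Compute the mean: (47 + 3 + 30 + 46 + 33 + 23 + 12 + 9) / 8 = 25.375
Step 2: Compute squared deviations from the mean:
  (47 - 25.375)^2 = 467.6406
  (3 - 25.375)^2 = 500.6406
  (30 - 25.375)^2 = 21.3906
  (46 - 25.375)^2 = 425.3906
  (33 - 25.375)^2 = 58.1406
  (23 - 25.375)^2 = 5.6406
  (12 - 25.375)^2 = 178.8906
  (9 - 25.375)^2 = 268.1406
Step 3: Sum of squared deviations = 1925.875
Step 4: Population variance = 1925.875 / 8 = 240.7344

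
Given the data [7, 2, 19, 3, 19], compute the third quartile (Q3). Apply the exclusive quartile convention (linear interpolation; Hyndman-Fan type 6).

19

Step 1: Sort the data: [2, 3, 7, 19, 19]
Step 2: n = 5
Step 3: Using the exclusive quartile method:
  Q1 = 2.5
  Q2 (median) = 7
  Q3 = 19
  IQR = Q3 - Q1 = 19 - 2.5 = 16.5
Step 4: Q3 = 19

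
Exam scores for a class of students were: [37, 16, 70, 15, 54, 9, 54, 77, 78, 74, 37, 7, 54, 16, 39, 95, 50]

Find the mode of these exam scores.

54

Step 1: Count the frequency of each value:
  7: appears 1 time(s)
  9: appears 1 time(s)
  15: appears 1 time(s)
  16: appears 2 time(s)
  37: appears 2 time(s)
  39: appears 1 time(s)
  50: appears 1 time(s)
  54: appears 3 time(s)
  70: appears 1 time(s)
  74: appears 1 time(s)
  77: appears 1 time(s)
  78: appears 1 time(s)
  95: appears 1 time(s)
Step 2: The value 54 appears most frequently (3 times).
Step 3: Mode = 54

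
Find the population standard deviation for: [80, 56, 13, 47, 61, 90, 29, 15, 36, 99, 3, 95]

32.2542

Step 1: Compute the mean: 52
Step 2: Sum of squared deviations from the mean: 12484
Step 3: Population variance = 12484 / 12 = 1040.3333
Step 4: Standard deviation = sqrt(1040.3333) = 32.2542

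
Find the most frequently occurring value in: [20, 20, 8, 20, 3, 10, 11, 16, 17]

20

Step 1: Count the frequency of each value:
  3: appears 1 time(s)
  8: appears 1 time(s)
  10: appears 1 time(s)
  11: appears 1 time(s)
  16: appears 1 time(s)
  17: appears 1 time(s)
  20: appears 3 time(s)
Step 2: The value 20 appears most frequently (3 times).
Step 3: Mode = 20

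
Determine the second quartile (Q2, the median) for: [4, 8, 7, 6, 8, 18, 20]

8

Step 1: Sort the data: [4, 6, 7, 8, 8, 18, 20]
Step 2: n = 7
Step 3: Q2 is the median. Since n is odd, it is the middle value at position 4: 8
Step 4: Q2 = 8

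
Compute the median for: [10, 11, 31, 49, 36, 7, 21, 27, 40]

27

Step 1: Sort the data in ascending order: [7, 10, 11, 21, 27, 31, 36, 40, 49]
Step 2: The number of values is n = 9.
Step 3: Since n is odd, the median is the middle value at position 5: 27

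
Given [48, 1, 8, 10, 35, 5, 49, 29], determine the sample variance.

383.2679

Step 1: Compute the mean: (48 + 1 + 8 + 10 + 35 + 5 + 49 + 29) / 8 = 23.125
Step 2: Compute squared deviations from the mean:
  (48 - 23.125)^2 = 618.7656
  (1 - 23.125)^2 = 489.5156
  (8 - 23.125)^2 = 228.7656
  (10 - 23.125)^2 = 172.2656
  (35 - 23.125)^2 = 141.0156
  (5 - 23.125)^2 = 328.5156
  (49 - 23.125)^2 = 669.5156
  (29 - 23.125)^2 = 34.5156
Step 3: Sum of squared deviations = 2682.875
Step 4: Sample variance = 2682.875 / 7 = 383.2679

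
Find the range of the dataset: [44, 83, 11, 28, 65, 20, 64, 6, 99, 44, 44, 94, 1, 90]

98

Step 1: Identify the maximum value: max = 99
Step 2: Identify the minimum value: min = 1
Step 3: Range = max - min = 99 - 1 = 98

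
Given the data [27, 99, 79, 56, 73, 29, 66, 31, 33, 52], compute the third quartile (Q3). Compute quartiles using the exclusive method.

74.5

Step 1: Sort the data: [27, 29, 31, 33, 52, 56, 66, 73, 79, 99]
Step 2: n = 10
Step 3: Using the exclusive quartile method:
  Q1 = 30.5
  Q2 (median) = 54
  Q3 = 74.5
  IQR = Q3 - Q1 = 74.5 - 30.5 = 44
Step 4: Q3 = 74.5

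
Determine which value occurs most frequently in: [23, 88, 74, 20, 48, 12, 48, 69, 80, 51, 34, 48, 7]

48

Step 1: Count the frequency of each value:
  7: appears 1 time(s)
  12: appears 1 time(s)
  20: appears 1 time(s)
  23: appears 1 time(s)
  34: appears 1 time(s)
  48: appears 3 time(s)
  51: appears 1 time(s)
  69: appears 1 time(s)
  74: appears 1 time(s)
  80: appears 1 time(s)
  88: appears 1 time(s)
Step 2: The value 48 appears most frequently (3 times).
Step 3: Mode = 48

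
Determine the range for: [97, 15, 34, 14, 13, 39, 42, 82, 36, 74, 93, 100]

87

Step 1: Identify the maximum value: max = 100
Step 2: Identify the minimum value: min = 13
Step 3: Range = max - min = 100 - 13 = 87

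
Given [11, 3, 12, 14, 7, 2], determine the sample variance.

24.5667

Step 1: Compute the mean: (11 + 3 + 12 + 14 + 7 + 2) / 6 = 8.1667
Step 2: Compute squared deviations from the mean:
  (11 - 8.1667)^2 = 8.0278
  (3 - 8.1667)^2 = 26.6944
  (12 - 8.1667)^2 = 14.6944
  (14 - 8.1667)^2 = 34.0278
  (7 - 8.1667)^2 = 1.3611
  (2 - 8.1667)^2 = 38.0278
Step 3: Sum of squared deviations = 122.8333
Step 4: Sample variance = 122.8333 / 5 = 24.5667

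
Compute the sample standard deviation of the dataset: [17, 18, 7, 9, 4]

6.2048

Step 1: Compute the mean: 11
Step 2: Sum of squared deviations from the mean: 154
Step 3: Sample variance = 154 / 4 = 38.5
Step 4: Standard deviation = sqrt(38.5) = 6.2048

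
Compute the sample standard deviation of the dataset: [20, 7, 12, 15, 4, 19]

6.4317

Step 1: Compute the mean: 12.8333
Step 2: Sum of squared deviations from the mean: 206.8333
Step 3: Sample variance = 206.8333 / 5 = 41.3667
Step 4: Standard deviation = sqrt(41.3667) = 6.4317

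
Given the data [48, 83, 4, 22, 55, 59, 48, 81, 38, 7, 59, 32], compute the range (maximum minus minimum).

79

Step 1: Identify the maximum value: max = 83
Step 2: Identify the minimum value: min = 4
Step 3: Range = max - min = 83 - 4 = 79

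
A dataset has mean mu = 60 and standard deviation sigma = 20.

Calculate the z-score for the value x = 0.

-3

Step 1: Recall the z-score formula: z = (x - mu) / sigma
Step 2: Substitute values: z = (0 - 60) / 20
Step 3: z = -60 / 20 = -3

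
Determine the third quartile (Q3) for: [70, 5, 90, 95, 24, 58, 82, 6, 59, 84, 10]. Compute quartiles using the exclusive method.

84

Step 1: Sort the data: [5, 6, 10, 24, 58, 59, 70, 82, 84, 90, 95]
Step 2: n = 11
Step 3: Using the exclusive quartile method:
  Q1 = 10
  Q2 (median) = 59
  Q3 = 84
  IQR = Q3 - Q1 = 84 - 10 = 74
Step 4: Q3 = 84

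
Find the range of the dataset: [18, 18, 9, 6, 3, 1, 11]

17

Step 1: Identify the maximum value: max = 18
Step 2: Identify the minimum value: min = 1
Step 3: Range = max - min = 18 - 1 = 17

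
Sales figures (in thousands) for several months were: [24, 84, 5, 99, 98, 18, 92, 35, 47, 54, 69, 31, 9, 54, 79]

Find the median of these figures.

54

Step 1: Sort the data in ascending order: [5, 9, 18, 24, 31, 35, 47, 54, 54, 69, 79, 84, 92, 98, 99]
Step 2: The number of values is n = 15.
Step 3: Since n is odd, the median is the middle value at position 8: 54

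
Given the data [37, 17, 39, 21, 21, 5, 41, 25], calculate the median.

23

Step 1: Sort the data in ascending order: [5, 17, 21, 21, 25, 37, 39, 41]
Step 2: The number of values is n = 8.
Step 3: Since n is even, the median is the average of positions 4 and 5:
  Median = (21 + 25) / 2 = 23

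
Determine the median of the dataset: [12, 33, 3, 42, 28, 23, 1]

23

Step 1: Sort the data in ascending order: [1, 3, 12, 23, 28, 33, 42]
Step 2: The number of values is n = 7.
Step 3: Since n is odd, the median is the middle value at position 4: 23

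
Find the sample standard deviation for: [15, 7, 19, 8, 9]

5.1769

Step 1: Compute the mean: 11.6
Step 2: Sum of squared deviations from the mean: 107.2
Step 3: Sample variance = 107.2 / 4 = 26.8
Step 4: Standard deviation = sqrt(26.8) = 5.1769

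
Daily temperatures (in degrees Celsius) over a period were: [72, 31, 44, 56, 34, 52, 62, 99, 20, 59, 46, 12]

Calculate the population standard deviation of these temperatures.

22.6365

Step 1: Compute the mean: 48.9167
Step 2: Sum of squared deviations from the mean: 6148.9167
Step 3: Population variance = 6148.9167 / 12 = 512.4097
Step 4: Standard deviation = sqrt(512.4097) = 22.6365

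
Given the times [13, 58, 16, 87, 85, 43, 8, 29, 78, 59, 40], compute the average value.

46.9091

Step 1: Sum all values: 13 + 58 + 16 + 87 + 85 + 43 + 8 + 29 + 78 + 59 + 40 = 516
Step 2: Count the number of values: n = 11
Step 3: Mean = sum / n = 516 / 11 = 46.9091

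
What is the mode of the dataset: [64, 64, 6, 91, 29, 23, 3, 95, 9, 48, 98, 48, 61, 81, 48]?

48

Step 1: Count the frequency of each value:
  3: appears 1 time(s)
  6: appears 1 time(s)
  9: appears 1 time(s)
  23: appears 1 time(s)
  29: appears 1 time(s)
  48: appears 3 time(s)
  61: appears 1 time(s)
  64: appears 2 time(s)
  81: appears 1 time(s)
  91: appears 1 time(s)
  95: appears 1 time(s)
  98: appears 1 time(s)
Step 2: The value 48 appears most frequently (3 times).
Step 3: Mode = 48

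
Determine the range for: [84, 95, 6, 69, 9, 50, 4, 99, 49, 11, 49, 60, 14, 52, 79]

95

Step 1: Identify the maximum value: max = 99
Step 2: Identify the minimum value: min = 4
Step 3: Range = max - min = 99 - 4 = 95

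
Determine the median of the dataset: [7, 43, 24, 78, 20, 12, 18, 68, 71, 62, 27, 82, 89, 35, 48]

43

Step 1: Sort the data in ascending order: [7, 12, 18, 20, 24, 27, 35, 43, 48, 62, 68, 71, 78, 82, 89]
Step 2: The number of values is n = 15.
Step 3: Since n is odd, the median is the middle value at position 8: 43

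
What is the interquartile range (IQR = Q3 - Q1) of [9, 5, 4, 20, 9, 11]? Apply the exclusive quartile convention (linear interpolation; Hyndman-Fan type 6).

8.5

Step 1: Sort the data: [4, 5, 9, 9, 11, 20]
Step 2: n = 6
Step 3: Using the exclusive quartile method:
  Q1 = 4.75
  Q2 (median) = 9
  Q3 = 13.25
  IQR = Q3 - Q1 = 13.25 - 4.75 = 8.5
Step 4: IQR = 8.5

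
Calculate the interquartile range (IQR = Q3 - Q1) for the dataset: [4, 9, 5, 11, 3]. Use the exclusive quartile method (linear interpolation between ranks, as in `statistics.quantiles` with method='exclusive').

6.5

Step 1: Sort the data: [3, 4, 5, 9, 11]
Step 2: n = 5
Step 3: Using the exclusive quartile method:
  Q1 = 3.5
  Q2 (median) = 5
  Q3 = 10
  IQR = Q3 - Q1 = 10 - 3.5 = 6.5
Step 4: IQR = 6.5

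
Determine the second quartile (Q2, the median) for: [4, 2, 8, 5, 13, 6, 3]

5

Step 1: Sort the data: [2, 3, 4, 5, 6, 8, 13]
Step 2: n = 7
Step 3: Q2 is the median. Since n is odd, it is the middle value at position 4: 5
Step 4: Q2 = 5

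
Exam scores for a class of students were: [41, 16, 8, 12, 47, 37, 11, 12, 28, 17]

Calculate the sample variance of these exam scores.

201.8778

Step 1: Compute the mean: (41 + 16 + 8 + 12 + 47 + 37 + 11 + 12 + 28 + 17) / 10 = 22.9
Step 2: Compute squared deviations from the mean:
  (41 - 22.9)^2 = 327.61
  (16 - 22.9)^2 = 47.61
  (8 - 22.9)^2 = 222.01
  (12 - 22.9)^2 = 118.81
  (47 - 22.9)^2 = 580.81
  (37 - 22.9)^2 = 198.81
  (11 - 22.9)^2 = 141.61
  (12 - 22.9)^2 = 118.81
  (28 - 22.9)^2 = 26.01
  (17 - 22.9)^2 = 34.81
Step 3: Sum of squared deviations = 1816.9
Step 4: Sample variance = 1816.9 / 9 = 201.8778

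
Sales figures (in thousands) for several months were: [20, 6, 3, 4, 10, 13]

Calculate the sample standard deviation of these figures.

6.4395

Step 1: Compute the mean: 9.3333
Step 2: Sum of squared deviations from the mean: 207.3333
Step 3: Sample variance = 207.3333 / 5 = 41.4667
Step 4: Standard deviation = sqrt(41.4667) = 6.4395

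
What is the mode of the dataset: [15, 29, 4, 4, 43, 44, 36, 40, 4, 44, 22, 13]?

4

Step 1: Count the frequency of each value:
  4: appears 3 time(s)
  13: appears 1 time(s)
  15: appears 1 time(s)
  22: appears 1 time(s)
  29: appears 1 time(s)
  36: appears 1 time(s)
  40: appears 1 time(s)
  43: appears 1 time(s)
  44: appears 2 time(s)
Step 2: The value 4 appears most frequently (3 times).
Step 3: Mode = 4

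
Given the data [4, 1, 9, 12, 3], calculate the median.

4

Step 1: Sort the data in ascending order: [1, 3, 4, 9, 12]
Step 2: The number of values is n = 5.
Step 3: Since n is odd, the median is the middle value at position 3: 4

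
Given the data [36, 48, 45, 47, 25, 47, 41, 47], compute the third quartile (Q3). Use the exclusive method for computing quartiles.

47

Step 1: Sort the data: [25, 36, 41, 45, 47, 47, 47, 48]
Step 2: n = 8
Step 3: Using the exclusive quartile method:
  Q1 = 37.25
  Q2 (median) = 46
  Q3 = 47
  IQR = Q3 - Q1 = 47 - 37.25 = 9.75
Step 4: Q3 = 47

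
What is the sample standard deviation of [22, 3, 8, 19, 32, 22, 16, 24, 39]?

11.0466

Step 1: Compute the mean: 20.5556
Step 2: Sum of squared deviations from the mean: 976.2222
Step 3: Sample variance = 976.2222 / 8 = 122.0278
Step 4: Standard deviation = sqrt(122.0278) = 11.0466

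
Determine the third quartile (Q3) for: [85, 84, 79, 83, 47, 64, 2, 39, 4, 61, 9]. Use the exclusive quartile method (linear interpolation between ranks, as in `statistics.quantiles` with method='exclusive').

83

Step 1: Sort the data: [2, 4, 9, 39, 47, 61, 64, 79, 83, 84, 85]
Step 2: n = 11
Step 3: Using the exclusive quartile method:
  Q1 = 9
  Q2 (median) = 61
  Q3 = 83
  IQR = Q3 - Q1 = 83 - 9 = 74
Step 4: Q3 = 83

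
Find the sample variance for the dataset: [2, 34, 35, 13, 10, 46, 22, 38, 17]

219.3611

Step 1: Compute the mean: (2 + 34 + 35 + 13 + 10 + 46 + 22 + 38 + 17) / 9 = 24.1111
Step 2: Compute squared deviations from the mean:
  (2 - 24.1111)^2 = 488.9012
  (34 - 24.1111)^2 = 97.7901
  (35 - 24.1111)^2 = 118.5679
  (13 - 24.1111)^2 = 123.4568
  (10 - 24.1111)^2 = 199.1235
  (46 - 24.1111)^2 = 479.1235
  (22 - 24.1111)^2 = 4.4568
  (38 - 24.1111)^2 = 192.9012
  (17 - 24.1111)^2 = 50.5679
Step 3: Sum of squared deviations = 1754.8889
Step 4: Sample variance = 1754.8889 / 8 = 219.3611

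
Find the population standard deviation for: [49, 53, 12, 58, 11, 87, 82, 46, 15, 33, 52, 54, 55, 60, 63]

21.9838

Step 1: Compute the mean: 48.6667
Step 2: Sum of squared deviations from the mean: 7249.3333
Step 3: Population variance = 7249.3333 / 15 = 483.2889
Step 4: Standard deviation = sqrt(483.2889) = 21.9838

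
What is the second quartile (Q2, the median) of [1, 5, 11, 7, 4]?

5

Step 1: Sort the data: [1, 4, 5, 7, 11]
Step 2: n = 5
Step 3: Q2 is the median. Since n is odd, it is the middle value at position 3: 5
Step 4: Q2 = 5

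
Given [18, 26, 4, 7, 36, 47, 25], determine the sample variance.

233.2381

Step 1: Compute the mean: (18 + 26 + 4 + 7 + 36 + 47 + 25) / 7 = 23.2857
Step 2: Compute squared deviations from the mean:
  (18 - 23.2857)^2 = 27.9388
  (26 - 23.2857)^2 = 7.3673
  (4 - 23.2857)^2 = 371.9388
  (7 - 23.2857)^2 = 265.2245
  (36 - 23.2857)^2 = 161.6531
  (47 - 23.2857)^2 = 562.3673
  (25 - 23.2857)^2 = 2.9388
Step 3: Sum of squared deviations = 1399.4286
Step 4: Sample variance = 1399.4286 / 6 = 233.2381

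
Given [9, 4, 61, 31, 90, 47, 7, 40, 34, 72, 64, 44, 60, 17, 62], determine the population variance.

624.2933

Step 1: Compute the mean: (9 + 4 + 61 + 31 + 90 + 47 + 7 + 40 + 34 + 72 + 64 + 44 + 60 + 17 + 62) / 15 = 42.8
Step 2: Compute squared deviations from the mean:
  (9 - 42.8)^2 = 1142.44
  (4 - 42.8)^2 = 1505.44
  (61 - 42.8)^2 = 331.24
  (31 - 42.8)^2 = 139.24
  (90 - 42.8)^2 = 2227.84
  (47 - 42.8)^2 = 17.64
  (7 - 42.8)^2 = 1281.64
  (40 - 42.8)^2 = 7.84
  (34 - 42.8)^2 = 77.44
  (72 - 42.8)^2 = 852.64
  (64 - 42.8)^2 = 449.44
  (44 - 42.8)^2 = 1.44
  (60 - 42.8)^2 = 295.84
  (17 - 42.8)^2 = 665.64
  (62 - 42.8)^2 = 368.64
Step 3: Sum of squared deviations = 9364.4
Step 4: Population variance = 9364.4 / 15 = 624.2933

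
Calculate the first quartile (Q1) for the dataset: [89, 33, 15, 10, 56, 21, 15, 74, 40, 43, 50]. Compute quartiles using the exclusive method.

15

Step 1: Sort the data: [10, 15, 15, 21, 33, 40, 43, 50, 56, 74, 89]
Step 2: n = 11
Step 3: Using the exclusive quartile method:
  Q1 = 15
  Q2 (median) = 40
  Q3 = 56
  IQR = Q3 - Q1 = 56 - 15 = 41
Step 4: Q1 = 15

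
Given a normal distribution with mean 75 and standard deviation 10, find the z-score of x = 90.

1.5

Step 1: Recall the z-score formula: z = (x - mu) / sigma
Step 2: Substitute values: z = (90 - 75) / 10
Step 3: z = 15 / 10 = 1.5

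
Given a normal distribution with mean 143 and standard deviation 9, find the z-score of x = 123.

-2.2222

Step 1: Recall the z-score formula: z = (x - mu) / sigma
Step 2: Substitute values: z = (123 - 143) / 9
Step 3: z = -20 / 9 = -2.2222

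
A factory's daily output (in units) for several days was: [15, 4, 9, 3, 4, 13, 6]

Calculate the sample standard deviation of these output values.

4.7509

Step 1: Compute the mean: 7.7143
Step 2: Sum of squared deviations from the mean: 135.4286
Step 3: Sample variance = 135.4286 / 6 = 22.5714
Step 4: Standard deviation = sqrt(22.5714) = 4.7509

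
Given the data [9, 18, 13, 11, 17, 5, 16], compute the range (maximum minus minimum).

13

Step 1: Identify the maximum value: max = 18
Step 2: Identify the minimum value: min = 5
Step 3: Range = max - min = 18 - 5 = 13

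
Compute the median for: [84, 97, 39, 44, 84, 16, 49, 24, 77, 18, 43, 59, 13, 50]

46.5

Step 1: Sort the data in ascending order: [13, 16, 18, 24, 39, 43, 44, 49, 50, 59, 77, 84, 84, 97]
Step 2: The number of values is n = 14.
Step 3: Since n is even, the median is the average of positions 7 and 8:
  Median = (44 + 49) / 2 = 46.5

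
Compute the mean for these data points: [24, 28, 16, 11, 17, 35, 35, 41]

25.875

Step 1: Sum all values: 24 + 28 + 16 + 11 + 17 + 35 + 35 + 41 = 207
Step 2: Count the number of values: n = 8
Step 3: Mean = sum / n = 207 / 8 = 25.875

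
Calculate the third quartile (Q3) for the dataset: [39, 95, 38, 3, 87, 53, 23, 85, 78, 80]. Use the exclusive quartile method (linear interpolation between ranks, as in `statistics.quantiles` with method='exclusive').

85.5

Step 1: Sort the data: [3, 23, 38, 39, 53, 78, 80, 85, 87, 95]
Step 2: n = 10
Step 3: Using the exclusive quartile method:
  Q1 = 34.25
  Q2 (median) = 65.5
  Q3 = 85.5
  IQR = Q3 - Q1 = 85.5 - 34.25 = 51.25
Step 4: Q3 = 85.5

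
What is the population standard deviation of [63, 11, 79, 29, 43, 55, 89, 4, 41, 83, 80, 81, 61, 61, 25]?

26.305

Step 1: Compute the mean: 53.6667
Step 2: Sum of squared deviations from the mean: 10379.3333
Step 3: Population variance = 10379.3333 / 15 = 691.9556
Step 4: Standard deviation = sqrt(691.9556) = 26.305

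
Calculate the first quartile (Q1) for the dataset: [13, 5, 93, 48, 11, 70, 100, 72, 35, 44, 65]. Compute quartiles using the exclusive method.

13

Step 1: Sort the data: [5, 11, 13, 35, 44, 48, 65, 70, 72, 93, 100]
Step 2: n = 11
Step 3: Using the exclusive quartile method:
  Q1 = 13
  Q2 (median) = 48
  Q3 = 72
  IQR = Q3 - Q1 = 72 - 13 = 59
Step 4: Q1 = 13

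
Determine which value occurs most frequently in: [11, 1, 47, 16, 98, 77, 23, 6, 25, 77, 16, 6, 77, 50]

77

Step 1: Count the frequency of each value:
  1: appears 1 time(s)
  6: appears 2 time(s)
  11: appears 1 time(s)
  16: appears 2 time(s)
  23: appears 1 time(s)
  25: appears 1 time(s)
  47: appears 1 time(s)
  50: appears 1 time(s)
  77: appears 3 time(s)
  98: appears 1 time(s)
Step 2: The value 77 appears most frequently (3 times).
Step 3: Mode = 77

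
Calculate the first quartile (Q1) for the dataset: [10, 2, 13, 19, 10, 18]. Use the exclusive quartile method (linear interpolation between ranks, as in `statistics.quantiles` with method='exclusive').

8

Step 1: Sort the data: [2, 10, 10, 13, 18, 19]
Step 2: n = 6
Step 3: Using the exclusive quartile method:
  Q1 = 8
  Q2 (median) = 11.5
  Q3 = 18.25
  IQR = Q3 - Q1 = 18.25 - 8 = 10.25
Step 4: Q1 = 8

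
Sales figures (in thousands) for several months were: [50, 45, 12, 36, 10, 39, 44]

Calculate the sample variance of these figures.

260.9048

Step 1: Compute the mean: (50 + 45 + 12 + 36 + 10 + 39 + 44) / 7 = 33.7143
Step 2: Compute squared deviations from the mean:
  (50 - 33.7143)^2 = 265.2245
  (45 - 33.7143)^2 = 127.3673
  (12 - 33.7143)^2 = 471.5102
  (36 - 33.7143)^2 = 5.2245
  (10 - 33.7143)^2 = 562.3673
  (39 - 33.7143)^2 = 27.9388
  (44 - 33.7143)^2 = 105.7959
Step 3: Sum of squared deviations = 1565.4286
Step 4: Sample variance = 1565.4286 / 6 = 260.9048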